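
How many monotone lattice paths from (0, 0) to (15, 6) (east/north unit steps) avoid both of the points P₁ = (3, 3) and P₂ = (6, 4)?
Number of paths = 38014

Inclusion–exclusion. Total paths: C(21, 15) = 54264. Through P₁: C(6, 3)·C(15, 12) = 9100. Through P₂: C(10, 6)·C(11, 9) = 11550. Since P₁ is strictly southwest of P₂, a monotone path through both must visit P₁ then P₂; paths through both = C(6, 3)·C(4, 3)·C(11, 9) = 4400. Avoid both = 54264 − 9100 − 11550 + 4400 = 38014.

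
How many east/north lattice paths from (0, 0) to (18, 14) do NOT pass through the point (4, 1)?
Number of paths = 371144100

Total paths from (0, 0) to (18, 14): C(32, 18) = 471435600. Paths through (4, 1): (paths (0, 0) → (4, 1)) × (paths (4, 1) → (18, 14)) = C(5, 4) · C(27, 14) = 5 · 20058300 = 100291500. Avoidance count = 471435600 − 100291500 = 371144100.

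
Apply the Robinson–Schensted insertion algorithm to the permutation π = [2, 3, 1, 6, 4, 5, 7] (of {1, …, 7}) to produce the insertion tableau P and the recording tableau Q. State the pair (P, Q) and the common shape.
P = [1, 3, 4, 5, 7] / [2, 6];  Q = [1, 2, 4, 6, 7] / [3, 5];  common shape = (5, 2)

Row-insert the values π_1, π_2, … into P one at a time, bumping the leftmost entry strictly greater than the inserted value down to the next row. The recording tableau Q records, in position (i, j), the step at which that cell was added to P.
  Insert 2 (step 1): P = [2];  Q = [1]
  Insert 3 (step 2): P = [2, 3];  Q = [1, 2]
  Insert 1 (step 3): P = [1, 3] / [2];  Q = [1, 2] / [3]
  Insert 6 (step 4): P = [1, 3, 6] / [2];  Q = [1, 2, 4] / [3]
  Insert 4 (step 5): P = [1, 3, 4] / [2, 6];  Q = [1, 2, 4] / [3, 5]
  Insert 5 (step 6): P = [1, 3, 4, 5] / [2, 6];  Q = [1, 2, 4, 6] / [3, 5]
  Insert 7 (step 7): P = [1, 3, 4, 5, 7] / [2, 6];  Q = [1, 2, 4, 6, 7] / [3, 5]
Final shape: (5, 2).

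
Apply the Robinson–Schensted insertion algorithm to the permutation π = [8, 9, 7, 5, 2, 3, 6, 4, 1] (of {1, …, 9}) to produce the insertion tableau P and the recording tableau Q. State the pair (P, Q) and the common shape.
P = [1, 3, 4] / [2, 6] / [5, 9] / [7] / [8];  Q = [1, 2, 7] / [3, 6] / [4, 8] / [5] / [9];  common shape = (3, 2, 2, 1, 1)

Row-insert the values π_1, π_2, … into P one at a time, bumping the leftmost entry strictly greater than the inserted value down to the next row. The recording tableau Q records, in position (i, j), the step at which that cell was added to P.
  Insert 8 (step 1): P = [8];  Q = [1]
  Insert 9 (step 2): P = [8, 9];  Q = [1, 2]
  Insert 7 (step 3): P = [7, 9] / [8];  Q = [1, 2] / [3]
  Insert 5 (step 4): P = [5, 9] / [7] / [8];  Q = [1, 2] / [3] / [4]
  Insert 2 (step 5): P = [2, 9] / [5] / [7] / [8];  Q = [1, 2] / [3] / [4] / [5]
  Insert 3 (step 6): P = [2, 3] / [5, 9] / [7] / [8];  Q = [1, 2] / [3, 6] / [4] / [5]
  Insert 6 (step 7): P = [2, 3, 6] / [5, 9] / [7] / [8];  Q = [1, 2, 7] / [3, 6] / [4] / [5]
  Insert 4 (step 8): P = [2, 3, 4] / [5, 6] / [7, 9] / [8];  Q = [1, 2, 7] / [3, 6] / [4, 8] / [5]
  Insert 1 (step 9): P = [1, 3, 4] / [2, 6] / [5, 9] / [7] / [8];  Q = [1, 2, 7] / [3, 6] / [4, 8] / [5] / [9]
Final shape: (3, 2, 2, 1, 1).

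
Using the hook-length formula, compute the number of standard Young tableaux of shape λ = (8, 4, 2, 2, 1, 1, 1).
# SYT of shape (8, 4, 2, 2, 1, 1, 1) = 26604864

Hook-length formula: f^λ = n! / Π hook(c), product over all cells c of the Young diagram. For λ = (8, 4, 2, 2, 1, 1, 1), n = 19 boxes. Hook lengths by row (left-to-right, top-to-bottom): [14, 10, 7, 6, 4, 3, 2, 1]; [9, 5, 2, 1]; [6, 2]; [5, 1]; [3]; [2]; [1]. Product of hooks = 4572288000. So f^λ = 19! / 4572288000 = 121645100408832000 / 4572288000 = 26604864.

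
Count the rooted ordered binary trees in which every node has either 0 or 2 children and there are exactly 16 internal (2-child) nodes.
C_16 = 35357670

These full binary trees are counted by the Catalan number C_n = (1/(n + 1)) · C(2n, n). For n = 16: C_16 = (1/17) · C(32, 16) = 601080390/17 = 35357670.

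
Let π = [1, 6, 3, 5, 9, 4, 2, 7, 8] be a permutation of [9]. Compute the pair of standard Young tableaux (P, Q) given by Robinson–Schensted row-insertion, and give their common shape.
P = [1, 2, 4, 7, 8] / [3, 9] / [5] / [6];  Q = [1, 2, 4, 5, 9] / [3, 8] / [6] / [7];  common shape = (5, 2, 1, 1)

Row-insert the values π_1, π_2, … into P one at a time, bumping the leftmost entry strictly greater than the inserted value down to the next row. The recording tableau Q records, in position (i, j), the step at which that cell was added to P.
  Insert 1 (step 1): P = [1];  Q = [1]
  Insert 6 (step 2): P = [1, 6];  Q = [1, 2]
  Insert 3 (step 3): P = [1, 3] / [6];  Q = [1, 2] / [3]
  Insert 5 (step 4): P = [1, 3, 5] / [6];  Q = [1, 2, 4] / [3]
  Insert 9 (step 5): P = [1, 3, 5, 9] / [6];  Q = [1, 2, 4, 5] / [3]
  Insert 4 (step 6): P = [1, 3, 4, 9] / [5] / [6];  Q = [1, 2, 4, 5] / [3] / [6]
  Insert 2 (step 7): P = [1, 2, 4, 9] / [3] / [5] / [6];  Q = [1, 2, 4, 5] / [3] / [6] / [7]
  Insert 7 (step 8): P = [1, 2, 4, 7] / [3, 9] / [5] / [6];  Q = [1, 2, 4, 5] / [3, 8] / [6] / [7]
  Insert 8 (step 9): P = [1, 2, 4, 7, 8] / [3, 9] / [5] / [6];  Q = [1, 2, 4, 5, 9] / [3, 8] / [6] / [7]
Final shape: (5, 2, 1, 1).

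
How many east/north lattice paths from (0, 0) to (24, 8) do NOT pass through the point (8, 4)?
Number of paths = 8120025

Total paths from (0, 0) to (24, 8): C(32, 24) = 10518300. Paths through (8, 4): (paths (0, 0) → (8, 4)) × (paths (8, 4) → (24, 8)) = C(12, 8) · C(20, 16) = 495 · 4845 = 2398275. Avoidance count = 10518300 − 2398275 = 8120025.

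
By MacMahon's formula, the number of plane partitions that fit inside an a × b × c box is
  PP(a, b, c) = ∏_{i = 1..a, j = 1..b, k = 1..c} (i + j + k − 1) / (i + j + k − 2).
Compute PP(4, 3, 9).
PP(4, 3, 9) = 13026013

Evaluate the triple product over i = 1..4, j = 1..3, k = 1..9. The factors are (2/1) · (3/2) · (4/3) · (5/4) · (6/5) · (7/6) · (8/7) · (9/8) · … (108 factors total). The numerators and denominators telescope so the product is an integer; carrying out the multiplication exactly gives PP(4, 3, 9) = 13026013.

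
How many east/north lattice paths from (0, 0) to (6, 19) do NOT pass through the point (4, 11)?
Number of paths = 115675

Total paths from (0, 0) to (6, 19): C(25, 6) = 177100. Paths through (4, 11): (paths (0, 0) → (4, 11)) × (paths (4, 11) → (6, 19)) = C(15, 4) · C(10, 2) = 1365 · 45 = 61425. Avoidance count = 177100 − 61425 = 115675.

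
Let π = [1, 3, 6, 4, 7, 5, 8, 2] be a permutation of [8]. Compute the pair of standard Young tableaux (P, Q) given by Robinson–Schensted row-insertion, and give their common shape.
P = [1, 2, 4, 5, 8] / [3, 7] / [6];  Q = [1, 2, 3, 5, 7] / [4, 6] / [8];  common shape = (5, 2, 1)

Row-insert the values π_1, π_2, … into P one at a time, bumping the leftmost entry strictly greater than the inserted value down to the next row. The recording tableau Q records, in position (i, j), the step at which that cell was added to P.
  Insert 1 (step 1): P = [1];  Q = [1]
  Insert 3 (step 2): P = [1, 3];  Q = [1, 2]
  Insert 6 (step 3): P = [1, 3, 6];  Q = [1, 2, 3]
  Insert 4 (step 4): P = [1, 3, 4] / [6];  Q = [1, 2, 3] / [4]
  Insert 7 (step 5): P = [1, 3, 4, 7] / [6];  Q = [1, 2, 3, 5] / [4]
  Insert 5 (step 6): P = [1, 3, 4, 5] / [6, 7];  Q = [1, 2, 3, 5] / [4, 6]
  Insert 8 (step 7): P = [1, 3, 4, 5, 8] / [6, 7];  Q = [1, 2, 3, 5, 7] / [4, 6]
  Insert 2 (step 8): P = [1, 2, 4, 5, 8] / [3, 7] / [6];  Q = [1, 2, 3, 5, 7] / [4, 6] / [8]
Final shape: (5, 2, 1).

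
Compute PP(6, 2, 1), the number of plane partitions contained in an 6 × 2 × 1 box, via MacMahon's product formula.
PP(6, 2, 1) = 28

Evaluate the triple product over i = 1..6, j = 1..2, k = 1..1. The factors are (2/1) · (3/2) · (3/2) · (4/3) · (4/3) · (5/4) · (5/4) · (6/5) · … (12 factors total). The numerators and denominators telescope so the product is an integer; carrying out the multiplication exactly gives PP(6, 2, 1) = 28.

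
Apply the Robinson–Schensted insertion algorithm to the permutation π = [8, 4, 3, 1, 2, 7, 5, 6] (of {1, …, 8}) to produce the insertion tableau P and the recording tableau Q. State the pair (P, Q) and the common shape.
P = [1, 2, 5, 6] / [3, 7] / [4] / [8];  Q = [1, 5, 6, 8] / [2, 7] / [3] / [4];  common shape = (4, 2, 1, 1)

Row-insert the values π_1, π_2, … into P one at a time, bumping the leftmost entry strictly greater than the inserted value down to the next row. The recording tableau Q records, in position (i, j), the step at which that cell was added to P.
  Insert 8 (step 1): P = [8];  Q = [1]
  Insert 4 (step 2): P = [4] / [8];  Q = [1] / [2]
  Insert 3 (step 3): P = [3] / [4] / [8];  Q = [1] / [2] / [3]
  Insert 1 (step 4): P = [1] / [3] / [4] / [8];  Q = [1] / [2] / [3] / [4]
  Insert 2 (step 5): P = [1, 2] / [3] / [4] / [8];  Q = [1, 5] / [2] / [3] / [4]
  Insert 7 (step 6): P = [1, 2, 7] / [3] / [4] / [8];  Q = [1, 5, 6] / [2] / [3] / [4]
  Insert 5 (step 7): P = [1, 2, 5] / [3, 7] / [4] / [8];  Q = [1, 5, 6] / [2, 7] / [3] / [4]
  Insert 6 (step 8): P = [1, 2, 5, 6] / [3, 7] / [4] / [8];  Q = [1, 5, 6, 8] / [2, 7] / [3] / [4]
Final shape: (4, 2, 1, 1).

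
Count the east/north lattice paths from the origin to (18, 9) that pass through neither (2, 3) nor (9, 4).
Number of paths = 2669425

Inclusion–exclusion. Total paths: C(27, 18) = 4686825. Through P₁: C(5, 2)·C(22, 16) = 746130. Through P₂: C(13, 9)·C(14, 9) = 1431430. Since P₁ is strictly southwest of P₂, a monotone path through both must visit P₁ then P₂; paths through both = C(5, 2)·C(8, 7)·C(14, 9) = 160160. Avoid both = 4686825 − 746130 − 1431430 + 160160 = 2669425.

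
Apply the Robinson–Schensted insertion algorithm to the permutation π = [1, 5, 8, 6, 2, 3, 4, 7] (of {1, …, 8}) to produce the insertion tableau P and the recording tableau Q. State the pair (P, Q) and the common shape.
P = [1, 2, 3, 4, 7] / [5, 6] / [8];  Q = [1, 2, 3, 7, 8] / [4, 6] / [5];  common shape = (5, 2, 1)

Row-insert the values π_1, π_2, … into P one at a time, bumping the leftmost entry strictly greater than the inserted value down to the next row. The recording tableau Q records, in position (i, j), the step at which that cell was added to P.
  Insert 1 (step 1): P = [1];  Q = [1]
  Insert 5 (step 2): P = [1, 5];  Q = [1, 2]
  Insert 8 (step 3): P = [1, 5, 8];  Q = [1, 2, 3]
  Insert 6 (step 4): P = [1, 5, 6] / [8];  Q = [1, 2, 3] / [4]
  Insert 2 (step 5): P = [1, 2, 6] / [5] / [8];  Q = [1, 2, 3] / [4] / [5]
  Insert 3 (step 6): P = [1, 2, 3] / [5, 6] / [8];  Q = [1, 2, 3] / [4, 6] / [5]
  Insert 4 (step 7): P = [1, 2, 3, 4] / [5, 6] / [8];  Q = [1, 2, 3, 7] / [4, 6] / [5]
  Insert 7 (step 8): P = [1, 2, 3, 4, 7] / [5, 6] / [8];  Q = [1, 2, 3, 7, 8] / [4, 6] / [5]
Final shape: (5, 2, 1).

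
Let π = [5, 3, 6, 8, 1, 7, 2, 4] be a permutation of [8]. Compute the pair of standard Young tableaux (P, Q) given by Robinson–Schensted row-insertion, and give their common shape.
P = [1, 2, 4] / [3, 6, 7] / [5, 8];  Q = [1, 3, 4] / [2, 6, 8] / [5, 7];  common shape = (3, 3, 2)

Row-insert the values π_1, π_2, … into P one at a time, bumping the leftmost entry strictly greater than the inserted value down to the next row. The recording tableau Q records, in position (i, j), the step at which that cell was added to P.
  Insert 5 (step 1): P = [5];  Q = [1]
  Insert 3 (step 2): P = [3] / [5];  Q = [1] / [2]
  Insert 6 (step 3): P = [3, 6] / [5];  Q = [1, 3] / [2]
  Insert 8 (step 4): P = [3, 6, 8] / [5];  Q = [1, 3, 4] / [2]
  Insert 1 (step 5): P = [1, 6, 8] / [3] / [5];  Q = [1, 3, 4] / [2] / [5]
  Insert 7 (step 6): P = [1, 6, 7] / [3, 8] / [5];  Q = [1, 3, 4] / [2, 6] / [5]
  Insert 2 (step 7): P = [1, 2, 7] / [3, 6] / [5, 8];  Q = [1, 3, 4] / [2, 6] / [5, 7]
  Insert 4 (step 8): P = [1, 2, 4] / [3, 6, 7] / [5, 8];  Q = [1, 3, 4] / [2, 6, 8] / [5, 7]
Final shape: (3, 3, 2).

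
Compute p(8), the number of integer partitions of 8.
p(8) = 22

List all partitions of 8: 8, 7+1, 6+2, 6+1+1, 5+3, 5+2+1, 5+1+1+1, 4+4, 4+3+1, 4+2+2, 4+2+1+1, 4+1+1+1+1, 3+3+2, 3+3+1+1, 3+2+2+1, 3+2+1+1+1, 3+1+1+1+1+1, 2+2+2+2, 2+2+2+1+1, 2+2+1+1+1+1, 2+1+1+1+1+1+1, 1+1+1+1+1+1+1+1. Counting them gives p(8) = 22.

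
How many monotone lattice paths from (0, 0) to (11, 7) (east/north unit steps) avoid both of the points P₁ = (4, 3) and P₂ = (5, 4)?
Number of paths = 15570

Inclusion–exclusion. Total paths: C(18, 11) = 31824. Through P₁: C(7, 4)·C(11, 7) = 11550. Through P₂: C(9, 5)·C(9, 6) = 10584. Since P₁ is strictly southwest of P₂, a monotone path through both must visit P₁ then P₂; paths through both = C(7, 4)·C(2, 1)·C(9, 6) = 5880. Avoid both = 31824 − 11550 − 10584 + 5880 = 15570.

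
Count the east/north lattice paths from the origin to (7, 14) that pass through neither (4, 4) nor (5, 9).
Number of paths = 63038

Inclusion–exclusion. Total paths: C(21, 7) = 116280. Through P₁: C(8, 4)·C(13, 3) = 20020. Through P₂: C(14, 5)·C(7, 2) = 42042. Since P₁ is strictly southwest of P₂, a monotone path through both must visit P₁ then P₂; paths through both = C(8, 4)·C(6, 1)·C(7, 2) = 8820. Avoid both = 116280 − 20020 − 42042 + 8820 = 63038.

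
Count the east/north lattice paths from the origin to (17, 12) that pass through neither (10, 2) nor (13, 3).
Number of paths = 50400727

Inclusion–exclusion. Total paths: C(29, 17) = 51895935. Through P₁: C(12, 10)·C(17, 7) = 1283568. Through P₂: C(16, 13)·C(13, 4) = 400400. Since P₁ is strictly southwest of P₂, a monotone path through both must visit P₁ then P₂; paths through both = C(12, 10)·C(4, 3)·C(13, 4) = 188760. Avoid both = 51895935 − 1283568 − 400400 + 188760 = 50400727.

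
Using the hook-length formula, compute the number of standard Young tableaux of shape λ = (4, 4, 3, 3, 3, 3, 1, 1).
# SYT of shape (4, 4, 3, 3, 3, 3, 1, 1) = 224478540

Hook-length formula: f^λ = n! / Π hook(c), product over all cells c of the Young diagram. For λ = (4, 4, 3, 3, 3, 3, 1, 1), n = 22 boxes. Hook lengths by row (left-to-right, top-to-bottom): [11, 8, 7, 2]; [10, 7, 6, 1]; [8, 5, 4]; [7, 4, 3]; [6, 3, 2]; [5, 2, 1]; [2]; [1]. Product of hooks = 5007163392000. So f^λ = 22! / 5007163392000 = 1124000727777607680000 / 5007163392000 = 224478540.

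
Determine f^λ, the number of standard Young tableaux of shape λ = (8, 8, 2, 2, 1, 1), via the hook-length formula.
# SYT of shape (8, 8, 2, 2, 1, 1) = 275769648

Hook-length formula: f^λ = n! / Π hook(c), product over all cells c of the Young diagram. For λ = (8, 8, 2, 2, 1, 1), n = 22 boxes. Hook lengths by row (left-to-right, top-to-bottom): [13, 10, 7, 6, 5, 4, 3, 2]; [12, 9, 6, 5, 4, 3, 2, 1]; [5, 2]; [4, 1]; [2]; [1]. Product of hooks = 4075868160000. So f^λ = 22! / 4075868160000 = 1124000727777607680000 / 4075868160000 = 275769648.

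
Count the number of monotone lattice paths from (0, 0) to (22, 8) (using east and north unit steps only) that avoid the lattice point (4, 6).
Number of paths = 5813025

Total paths from (0, 0) to (22, 8): C(30, 22) = 5852925. Paths through (4, 6): (paths (0, 0) → (4, 6)) × (paths (4, 6) → (22, 8)) = C(10, 4) · C(20, 18) = 210 · 190 = 39900. Avoidance count = 5852925 − 39900 = 5813025.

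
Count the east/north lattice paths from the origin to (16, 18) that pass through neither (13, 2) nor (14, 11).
Number of paths = 2043431085

Inclusion–exclusion. Total paths: C(34, 16) = 2203961430. Through P₁: C(15, 13)·C(19, 3) = 101745. Through P₂: C(25, 14)·C(9, 2) = 160466400. Since P₁ is strictly southwest of P₂, a monotone path through both must visit P₁ then P₂; paths through both = C(15, 13)·C(10, 1)·C(9, 2) = 37800. Avoid both = 2203961430 − 101745 − 160466400 + 37800 = 2043431085.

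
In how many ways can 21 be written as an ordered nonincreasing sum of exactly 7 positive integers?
p(21, 7 parts) = 105

Partitions of n into exactly k parts are in bijection with partitions of n − k into at most k parts (subtract 1 from each part). So p(21, exactly 7) = p(14, parts ≤ 7). Computing via the recurrence p(m, j) = p(m, j−1) + p(m−j, j) gives 105.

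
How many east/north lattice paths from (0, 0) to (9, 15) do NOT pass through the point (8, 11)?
Number of paths = 929594

Total paths from (0, 0) to (9, 15): C(24, 9) = 1307504. Paths through (8, 11): (paths (0, 0) → (8, 11)) × (paths (8, 11) → (9, 15)) = C(19, 8) · C(5, 1) = 75582 · 5 = 377910. Avoidance count = 1307504 − 377910 = 929594.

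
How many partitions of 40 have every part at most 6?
p(40, parts ≤ 6) = 3692

Use the recurrence p(n, m) = p(n, m−1) + p(n−m, m): either the largest part is < m (count p(n, m−1)) or the largest part is exactly m (remove one copy of m, count p(n−m, m)). With p(0, ·) = 1 this gives p(40, parts ≤ 6) = 3692. (By conjugating Young diagrams, this also counts partitions of 40 into at most 6 parts.)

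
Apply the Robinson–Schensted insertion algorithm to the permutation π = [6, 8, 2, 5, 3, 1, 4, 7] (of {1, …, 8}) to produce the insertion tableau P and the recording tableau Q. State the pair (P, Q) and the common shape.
P = [1, 3, 4, 7] / [2, 8] / [5] / [6];  Q = [1, 2, 7, 8] / [3, 4] / [5] / [6];  common shape = (4, 2, 1, 1)

Row-insert the values π_1, π_2, … into P one at a time, bumping the leftmost entry strictly greater than the inserted value down to the next row. The recording tableau Q records, in position (i, j), the step at which that cell was added to P.
  Insert 6 (step 1): P = [6];  Q = [1]
  Insert 8 (step 2): P = [6, 8];  Q = [1, 2]
  Insert 2 (step 3): P = [2, 8] / [6];  Q = [1, 2] / [3]
  Insert 5 (step 4): P = [2, 5] / [6, 8];  Q = [1, 2] / [3, 4]
  Insert 3 (step 5): P = [2, 3] / [5, 8] / [6];  Q = [1, 2] / [3, 4] / [5]
  Insert 1 (step 6): P = [1, 3] / [2, 8] / [5] / [6];  Q = [1, 2] / [3, 4] / [5] / [6]
  Insert 4 (step 7): P = [1, 3, 4] / [2, 8] / [5] / [6];  Q = [1, 2, 7] / [3, 4] / [5] / [6]
  Insert 7 (step 8): P = [1, 3, 4, 7] / [2, 8] / [5] / [6];  Q = [1, 2, 7, 8] / [3, 4] / [5] / [6]
Final shape: (4, 2, 1, 1).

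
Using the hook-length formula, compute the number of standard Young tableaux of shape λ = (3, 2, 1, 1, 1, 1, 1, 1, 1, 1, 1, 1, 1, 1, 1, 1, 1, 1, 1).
# SYT of shape (3, 2, 1, 1, 1, 1, 1, 1, 1, 1, 1, 1, 1, 1, 1, 1, 1, 1, 1) = 2640

Hook-length formula: f^λ = n! / Π hook(c), product over all cells c of the Young diagram. For λ = (3, 2, 1, 1, 1, 1, 1, 1, 1, 1, 1, 1, 1, 1, 1, 1, 1, 1, 1), n = 22 boxes. Hook lengths by row (left-to-right, top-to-bottom): [21, 3, 1]; [19, 1]; [17]; [16]; [15]; [14]; [13]; [12]; [11]; [10]; [9]; [8]; [7]; [6]; [5]; [4]; [3]; [2]; [1]. Product of hooks = 425757851430912000. So f^λ = 22! / 425757851430912000 = 1124000727777607680000 / 425757851430912000 = 2640.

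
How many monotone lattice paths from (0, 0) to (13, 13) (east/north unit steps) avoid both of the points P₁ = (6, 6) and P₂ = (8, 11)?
Number of paths = 6049694

Inclusion–exclusion. Total paths: C(26, 13) = 10400600. Through P₁: C(12, 6)·C(14, 7) = 3171168. Through P₂: C(19, 8)·C(7, 5) = 1587222. Since P₁ is strictly southwest of P₂, a monotone path through both must visit P₁ then P₂; paths through both = C(12, 6)·C(7, 2)·C(7, 5) = 407484. Avoid both = 10400600 − 3171168 − 1587222 + 407484 = 6049694.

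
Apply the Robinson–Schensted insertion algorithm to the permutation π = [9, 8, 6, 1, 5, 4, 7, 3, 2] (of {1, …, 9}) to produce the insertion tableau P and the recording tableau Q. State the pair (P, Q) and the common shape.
P = [1, 2, 7] / [3] / [4] / [5] / [6] / [8] / [9];  Q = [1, 5, 7] / [2] / [3] / [4] / [6] / [8] / [9];  common shape = (3, 1, 1, 1, 1, 1, 1)

Row-insert the values π_1, π_2, … into P one at a time, bumping the leftmost entry strictly greater than the inserted value down to the next row. The recording tableau Q records, in position (i, j), the step at which that cell was added to P.
  Insert 9 (step 1): P = [9];  Q = [1]
  Insert 8 (step 2): P = [8] / [9];  Q = [1] / [2]
  Insert 6 (step 3): P = [6] / [8] / [9];  Q = [1] / [2] / [3]
  Insert 1 (step 4): P = [1] / [6] / [8] / [9];  Q = [1] / [2] / [3] / [4]
  Insert 5 (step 5): P = [1, 5] / [6] / [8] / [9];  Q = [1, 5] / [2] / [3] / [4]
  Insert 4 (step 6): P = [1, 4] / [5] / [6] / [8] / [9];  Q = [1, 5] / [2] / [3] / [4] / [6]
  Insert 7 (step 7): P = [1, 4, 7] / [5] / [6] / [8] / [9];  Q = [1, 5, 7] / [2] / [3] / [4] / [6]
  Insert 3 (step 8): P = [1, 3, 7] / [4] / [5] / [6] / [8] / [9];  Q = [1, 5, 7] / [2] / [3] / [4] / [6] / [8]
  Insert 2 (step 9): P = [1, 2, 7] / [3] / [4] / [5] / [6] / [8] / [9];  Q = [1, 5, 7] / [2] / [3] / [4] / [6] / [8] / [9]
Final shape: (3, 1, 1, 1, 1, 1, 1).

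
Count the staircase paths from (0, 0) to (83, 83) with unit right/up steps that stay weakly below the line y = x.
C_83 = 68854441132780194707888052034668647142985206100

These NE paths below the diagonal are counted by the Catalan number C_n = (1/(n + 1)) · C(2n, n). For n = 83: C_83 = (1/84) · C(166, 83) = 5783773055153536355462596370912166360010757312400/84 = 68854441132780194707888052034668647142985206100.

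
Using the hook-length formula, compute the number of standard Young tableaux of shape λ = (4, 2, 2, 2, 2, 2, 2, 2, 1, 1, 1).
# SYT of shape (4, 2, 2, 2, 2, 2, 2, 2, 1, 1, 1) = 3627936

Hook-length formula: f^λ = n! / Π hook(c), product over all cells c of the Young diagram. For λ = (4, 2, 2, 2, 2, 2, 2, 2, 1, 1, 1), n = 21 boxes. Hook lengths by row (left-to-right, top-to-bottom): [14, 10, 2, 1]; [11, 7]; [10, 6]; [9, 5]; [8, 4]; [7, 3]; [6, 2]; [5, 1]; [3]; [2]; [1]. Product of hooks = 14082647040000. So f^λ = 21! / 14082647040000 = 51090942171709440000 / 14082647040000 = 3627936.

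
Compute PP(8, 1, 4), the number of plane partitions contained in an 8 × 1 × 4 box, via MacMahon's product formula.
PP(8, 1, 4) = 495

Evaluate the triple product over i = 1..8, j = 1..1, k = 1..4. The factors are (2/1) · (3/2) · (4/3) · (5/4) · (3/2) · (4/3) · (5/4) · (6/5) · … (32 factors total). The numerators and denominators telescope so the product is an integer; carrying out the multiplication exactly gives PP(8, 1, 4) = 495.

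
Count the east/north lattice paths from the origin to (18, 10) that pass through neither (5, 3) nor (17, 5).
Number of paths = 8654562

Inclusion–exclusion. Total paths: C(28, 18) = 13123110. Through P₁: C(8, 5)·C(20, 13) = 4341120. Through P₂: C(22, 17)·C(6, 1) = 158004. Since P₁ is strictly southwest of P₂, a monotone path through both must visit P₁ then P₂; paths through both = C(8, 5)·C(14, 12)·C(6, 1) = 30576. Avoid both = 13123110 − 4341120 − 158004 + 30576 = 8654562.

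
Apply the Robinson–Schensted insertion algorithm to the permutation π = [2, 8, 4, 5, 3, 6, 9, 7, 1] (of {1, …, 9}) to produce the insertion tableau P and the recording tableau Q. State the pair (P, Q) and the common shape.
P = [1, 3, 5, 6, 7] / [2, 9] / [4] / [8];  Q = [1, 2, 4, 6, 7] / [3, 8] / [5] / [9];  common shape = (5, 2, 1, 1)

Row-insert the values π_1, π_2, … into P one at a time, bumping the leftmost entry strictly greater than the inserted value down to the next row. The recording tableau Q records, in position (i, j), the step at which that cell was added to P.
  Insert 2 (step 1): P = [2];  Q = [1]
  Insert 8 (step 2): P = [2, 8];  Q = [1, 2]
  Insert 4 (step 3): P = [2, 4] / [8];  Q = [1, 2] / [3]
  Insert 5 (step 4): P = [2, 4, 5] / [8];  Q = [1, 2, 4] / [3]
  Insert 3 (step 5): P = [2, 3, 5] / [4] / [8];  Q = [1, 2, 4] / [3] / [5]
  Insert 6 (step 6): P = [2, 3, 5, 6] / [4] / [8];  Q = [1, 2, 4, 6] / [3] / [5]
  Insert 9 (step 7): P = [2, 3, 5, 6, 9] / [4] / [8];  Q = [1, 2, 4, 6, 7] / [3] / [5]
  Insert 7 (step 8): P = [2, 3, 5, 6, 7] / [4, 9] / [8];  Q = [1, 2, 4, 6, 7] / [3, 8] / [5]
  Insert 1 (step 9): P = [1, 3, 5, 6, 7] / [2, 9] / [4] / [8];  Q = [1, 2, 4, 6, 7] / [3, 8] / [5] / [9]
Final shape: (5, 2, 1, 1).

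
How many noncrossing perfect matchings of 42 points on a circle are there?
C_21 = 24466267020

These noncrossing handshakes are counted by the Catalan number C_n = (1/(n + 1)) · C(2n, n). For n = 21: C_21 = (1/22) · C(42, 21) = 538257874440/22 = 24466267020.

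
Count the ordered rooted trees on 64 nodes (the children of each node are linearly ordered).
C_63 = 94295850558771979787935384946380125

These ordered rooted trees are counted by the Catalan number C_n = (1/(n + 1)) · C(2n, n). For n = 63: C_63 = (1/64) · C(126, 63) = 6034934435761406706427864636568328000/64 = 94295850558771979787935384946380125.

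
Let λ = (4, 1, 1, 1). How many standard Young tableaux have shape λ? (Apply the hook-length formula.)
# SYT of shape (4, 1, 1, 1) = 20

Hook-length formula: f^λ = n! / Π hook(c), product over all cells c of the Young diagram. For λ = (4, 1, 1, 1), n = 7 boxes. Hook lengths by row (left-to-right, top-to-bottom): [7, 3, 2, 1]; [3]; [2]; [1]. Product of hooks = 252. So f^λ = 7! / 252 = 5040 / 252 = 20.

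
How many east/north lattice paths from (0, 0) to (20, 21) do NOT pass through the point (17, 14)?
Number of paths = 237307034220

Total paths from (0, 0) to (20, 21): C(41, 20) = 269128937220. Paths through (17, 14): (paths (0, 0) → (17, 14)) × (paths (17, 14) → (20, 21)) = C(31, 17) · C(10, 3) = 265182525 · 120 = 31821903000. Avoidance count = 269128937220 − 31821903000 = 237307034220.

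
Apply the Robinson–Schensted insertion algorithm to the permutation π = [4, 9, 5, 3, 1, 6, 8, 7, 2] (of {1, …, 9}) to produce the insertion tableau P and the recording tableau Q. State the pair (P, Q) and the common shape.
P = [1, 2, 6, 7] / [3, 5] / [4, 8] / [9];  Q = [1, 2, 6, 7] / [3, 8] / [4, 9] / [5];  common shape = (4, 2, 2, 1)

Row-insert the values π_1, π_2, … into P one at a time, bumping the leftmost entry strictly greater than the inserted value down to the next row. The recording tableau Q records, in position (i, j), the step at which that cell was added to P.
  Insert 4 (step 1): P = [4];  Q = [1]
  Insert 9 (step 2): P = [4, 9];  Q = [1, 2]
  Insert 5 (step 3): P = [4, 5] / [9];  Q = [1, 2] / [3]
  Insert 3 (step 4): P = [3, 5] / [4] / [9];  Q = [1, 2] / [3] / [4]
  Insert 1 (step 5): P = [1, 5] / [3] / [4] / [9];  Q = [1, 2] / [3] / [4] / [5]
  Insert 6 (step 6): P = [1, 5, 6] / [3] / [4] / [9];  Q = [1, 2, 6] / [3] / [4] / [5]
  Insert 8 (step 7): P = [1, 5, 6, 8] / [3] / [4] / [9];  Q = [1, 2, 6, 7] / [3] / [4] / [5]
  Insert 7 (step 8): P = [1, 5, 6, 7] / [3, 8] / [4] / [9];  Q = [1, 2, 6, 7] / [3, 8] / [4] / [5]
  Insert 2 (step 9): P = [1, 2, 6, 7] / [3, 5] / [4, 8] / [9];  Q = [1, 2, 6, 7] / [3, 8] / [4, 9] / [5]
Final shape: (4, 2, 2, 1).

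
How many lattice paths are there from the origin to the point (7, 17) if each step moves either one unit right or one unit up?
Number of paths = 346104

A monotone lattice path from (0, 0) to (7, 17) consists of 7 east steps and 17 north steps in some order, so it is determined by which 7 of the 24 steps are east. The count is C(24, 7) = 346104.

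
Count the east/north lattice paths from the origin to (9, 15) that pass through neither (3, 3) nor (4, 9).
Number of paths = 670574

Inclusion–exclusion. Total paths: C(24, 9) = 1307504. Through P₁: C(6, 3)·C(18, 6) = 371280. Through P₂: C(13, 4)·C(11, 5) = 330330. Since P₁ is strictly southwest of P₂, a monotone path through both must visit P₁ then P₂; paths through both = C(6, 3)·C(7, 1)·C(11, 5) = 64680. Avoid both = 1307504 − 371280 − 330330 + 64680 = 670574.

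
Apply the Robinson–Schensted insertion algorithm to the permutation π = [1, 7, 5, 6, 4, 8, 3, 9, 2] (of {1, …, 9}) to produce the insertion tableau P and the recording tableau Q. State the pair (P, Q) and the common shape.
P = [1, 2, 6, 8, 9] / [3] / [4] / [5] / [7];  Q = [1, 2, 4, 6, 8] / [3] / [5] / [7] / [9];  common shape = (5, 1, 1, 1, 1)

Row-insert the values π_1, π_2, … into P one at a time, bumping the leftmost entry strictly greater than the inserted value down to the next row. The recording tableau Q records, in position (i, j), the step at which that cell was added to P.
  Insert 1 (step 1): P = [1];  Q = [1]
  Insert 7 (step 2): P = [1, 7];  Q = [1, 2]
  Insert 5 (step 3): P = [1, 5] / [7];  Q = [1, 2] / [3]
  Insert 6 (step 4): P = [1, 5, 6] / [7];  Q = [1, 2, 4] / [3]
  Insert 4 (step 5): P = [1, 4, 6] / [5] / [7];  Q = [1, 2, 4] / [3] / [5]
  Insert 8 (step 6): P = [1, 4, 6, 8] / [5] / [7];  Q = [1, 2, 4, 6] / [3] / [5]
  Insert 3 (step 7): P = [1, 3, 6, 8] / [4] / [5] / [7];  Q = [1, 2, 4, 6] / [3] / [5] / [7]
  Insert 9 (step 8): P = [1, 3, 6, 8, 9] / [4] / [5] / [7];  Q = [1, 2, 4, 6, 8] / [3] / [5] / [7]
  Insert 2 (step 9): P = [1, 2, 6, 8, 9] / [3] / [4] / [5] / [7];  Q = [1, 2, 4, 6, 8] / [3] / [5] / [7] / [9]
Final shape: (5, 1, 1, 1, 1).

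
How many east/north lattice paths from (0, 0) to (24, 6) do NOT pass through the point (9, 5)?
Number of paths = 561743

Total paths from (0, 0) to (24, 6): C(30, 24) = 593775. Paths through (9, 5): (paths (0, 0) → (9, 5)) × (paths (9, 5) → (24, 6)) = C(14, 9) · C(16, 15) = 2002 · 16 = 32032. Avoidance count = 593775 − 32032 = 561743.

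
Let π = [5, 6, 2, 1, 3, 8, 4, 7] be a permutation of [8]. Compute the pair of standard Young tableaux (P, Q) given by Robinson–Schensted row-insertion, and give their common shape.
P = [1, 3, 4, 7] / [2, 6, 8] / [5];  Q = [1, 2, 6, 8] / [3, 5, 7] / [4];  common shape = (4, 3, 1)

Row-insert the values π_1, π_2, … into P one at a time, bumping the leftmost entry strictly greater than the inserted value down to the next row. The recording tableau Q records, in position (i, j), the step at which that cell was added to P.
  Insert 5 (step 1): P = [5];  Q = [1]
  Insert 6 (step 2): P = [5, 6];  Q = [1, 2]
  Insert 2 (step 3): P = [2, 6] / [5];  Q = [1, 2] / [3]
  Insert 1 (step 4): P = [1, 6] / [2] / [5];  Q = [1, 2] / [3] / [4]
  Insert 3 (step 5): P = [1, 3] / [2, 6] / [5];  Q = [1, 2] / [3, 5] / [4]
  Insert 8 (step 6): P = [1, 3, 8] / [2, 6] / [5];  Q = [1, 2, 6] / [3, 5] / [4]
  Insert 4 (step 7): P = [1, 3, 4] / [2, 6, 8] / [5];  Q = [1, 2, 6] / [3, 5, 7] / [4]
  Insert 7 (step 8): P = [1, 3, 4, 7] / [2, 6, 8] / [5];  Q = [1, 2, 6, 8] / [3, 5, 7] / [4]
Final shape: (4, 3, 1).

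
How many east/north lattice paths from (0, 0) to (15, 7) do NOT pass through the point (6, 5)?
Number of paths = 145134

Total paths from (0, 0) to (15, 7): C(22, 15) = 170544. Paths through (6, 5): (paths (0, 0) → (6, 5)) × (paths (6, 5) → (15, 7)) = C(11, 6) · C(11, 9) = 462 · 55 = 25410. Avoidance count = 170544 − 25410 = 145134.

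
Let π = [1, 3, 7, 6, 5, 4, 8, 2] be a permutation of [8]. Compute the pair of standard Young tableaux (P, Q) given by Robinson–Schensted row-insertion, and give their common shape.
P = [1, 2, 4, 8] / [3] / [5] / [6] / [7];  Q = [1, 2, 3, 7] / [4] / [5] / [6] / [8];  common shape = (4, 1, 1, 1, 1)

Row-insert the values π_1, π_2, … into P one at a time, bumping the leftmost entry strictly greater than the inserted value down to the next row. The recording tableau Q records, in position (i, j), the step at which that cell was added to P.
  Insert 1 (step 1): P = [1];  Q = [1]
  Insert 3 (step 2): P = [1, 3];  Q = [1, 2]
  Insert 7 (step 3): P = [1, 3, 7];  Q = [1, 2, 3]
  Insert 6 (step 4): P = [1, 3, 6] / [7];  Q = [1, 2, 3] / [4]
  Insert 5 (step 5): P = [1, 3, 5] / [6] / [7];  Q = [1, 2, 3] / [4] / [5]
  Insert 4 (step 6): P = [1, 3, 4] / [5] / [6] / [7];  Q = [1, 2, 3] / [4] / [5] / [6]
  Insert 8 (step 7): P = [1, 3, 4, 8] / [5] / [6] / [7];  Q = [1, 2, 3, 7] / [4] / [5] / [6]
  Insert 2 (step 8): P = [1, 2, 4, 8] / [3] / [5] / [6] / [7];  Q = [1, 2, 3, 7] / [4] / [5] / [6] / [8]
Final shape: (4, 1, 1, 1, 1).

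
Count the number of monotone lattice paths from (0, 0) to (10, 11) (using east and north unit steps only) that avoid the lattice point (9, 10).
Number of paths = 167960

Total paths from (0, 0) to (10, 11): C(21, 10) = 352716. Paths through (9, 10): (paths (0, 0) → (9, 10)) × (paths (9, 10) → (10, 11)) = C(19, 9) · C(2, 1) = 92378 · 2 = 184756. Avoidance count = 352716 − 184756 = 167960.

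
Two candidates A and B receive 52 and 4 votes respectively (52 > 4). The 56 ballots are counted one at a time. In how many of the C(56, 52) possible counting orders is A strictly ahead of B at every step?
Strict-lead orderings = 314820

Total orderings of the 56 votes with 52 for A: C(56, 52) = 367290. By the Bertrand ballot formula (Cycle Lemma / reflection principle), the number of orderings in which A is strictly ahead of B throughout is (p − q)/(p + q) · C(p + q, p) = (52 − 4)/(52 + 4) · 367290 = 314820.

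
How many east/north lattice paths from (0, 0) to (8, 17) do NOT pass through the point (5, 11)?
Number of paths = 714663

Total paths from (0, 0) to (8, 17): C(25, 8) = 1081575. Paths through (5, 11): (paths (0, 0) → (5, 11)) × (paths (5, 11) → (8, 17)) = C(16, 5) · C(9, 3) = 4368 · 84 = 366912. Avoidance count = 1081575 − 366912 = 714663.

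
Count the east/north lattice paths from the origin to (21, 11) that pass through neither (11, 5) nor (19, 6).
Number of paths = 91151988

Inclusion–exclusion. Total paths: C(32, 21) = 129024480. Through P₁: C(16, 11)·C(16, 10) = 34978944. Through P₂: C(25, 19)·C(7, 2) = 3719100. Since P₁ is strictly southwest of P₂, a monotone path through both must visit P₁ then P₂; paths through both = C(16, 11)·C(9, 8)·C(7, 2) = 825552. Avoid both = 129024480 − 34978944 − 3719100 + 825552 = 91151988.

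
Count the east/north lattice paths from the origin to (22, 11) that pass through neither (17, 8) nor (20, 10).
Number of paths = 75280725

Inclusion–exclusion. Total paths: C(33, 22) = 193536720. Through P₁: C(25, 17)·C(8, 5) = 60568200. Through P₂: C(30, 20)·C(3, 2) = 90135045. Since P₁ is strictly southwest of P₂, a monotone path through both must visit P₁ then P₂; paths through both = C(25, 17)·C(5, 3)·C(3, 2) = 32447250. Avoid both = 193536720 − 60568200 − 90135045 + 32447250 = 75280725.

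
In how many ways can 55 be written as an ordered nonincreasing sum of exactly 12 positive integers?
p(55, 12 parts) = 36578

Partitions of n into exactly k parts are in bijection with partitions of n − k into at most k parts (subtract 1 from each part). So p(55, exactly 12) = p(43, parts ≤ 12). Computing via the recurrence p(m, j) = p(m, j−1) + p(m−j, j) gives 36578.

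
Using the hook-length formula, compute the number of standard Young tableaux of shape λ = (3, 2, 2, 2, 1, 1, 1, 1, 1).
# SYT of shape (3, 2, 2, 2, 1, 1, 1, 1, 1) = 4368

Hook-length formula: f^λ = n! / Π hook(c), product over all cells c of the Young diagram. For λ = (3, 2, 2, 2, 1, 1, 1, 1, 1), n = 14 boxes. Hook lengths by row (left-to-right, top-to-bottom): [11, 5, 1]; [9, 3]; [8, 2]; [7, 1]; [5]; [4]; [3]; [2]; [1]. Product of hooks = 19958400. So f^λ = 14! / 19958400 = 87178291200 / 19958400 = 4368.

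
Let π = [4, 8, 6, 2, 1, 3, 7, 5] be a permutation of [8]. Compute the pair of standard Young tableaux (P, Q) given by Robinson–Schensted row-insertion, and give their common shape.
P = [1, 3, 5] / [2, 6, 7] / [4] / [8];  Q = [1, 2, 7] / [3, 6, 8] / [4] / [5];  common shape = (3, 3, 1, 1)

Row-insert the values π_1, π_2, … into P one at a time, bumping the leftmost entry strictly greater than the inserted value down to the next row. The recording tableau Q records, in position (i, j), the step at which that cell was added to P.
  Insert 4 (step 1): P = [4];  Q = [1]
  Insert 8 (step 2): P = [4, 8];  Q = [1, 2]
  Insert 6 (step 3): P = [4, 6] / [8];  Q = [1, 2] / [3]
  Insert 2 (step 4): P = [2, 6] / [4] / [8];  Q = [1, 2] / [3] / [4]
  Insert 1 (step 5): P = [1, 6] / [2] / [4] / [8];  Q = [1, 2] / [3] / [4] / [5]
  Insert 3 (step 6): P = [1, 3] / [2, 6] / [4] / [8];  Q = [1, 2] / [3, 6] / [4] / [5]
  Insert 7 (step 7): P = [1, 3, 7] / [2, 6] / [4] / [8];  Q = [1, 2, 7] / [3, 6] / [4] / [5]
  Insert 5 (step 8): P = [1, 3, 5] / [2, 6, 7] / [4] / [8];  Q = [1, 2, 7] / [3, 6, 8] / [4] / [5]
Final shape: (3, 3, 1, 1).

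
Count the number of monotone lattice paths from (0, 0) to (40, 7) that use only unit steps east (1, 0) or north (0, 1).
Number of paths = 62891499

A monotone lattice path from (0, 0) to (40, 7) consists of 40 east steps and 7 north steps in some order, so it is determined by which 40 of the 47 steps are east. The count is C(47, 40) = 62891499.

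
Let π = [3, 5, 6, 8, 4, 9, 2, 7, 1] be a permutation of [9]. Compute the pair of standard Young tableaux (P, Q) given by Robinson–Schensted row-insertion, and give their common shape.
P = [1, 4, 6, 7, 9] / [2, 8] / [3] / [5];  Q = [1, 2, 3, 4, 6] / [5, 8] / [7] / [9];  common shape = (5, 2, 1, 1)

Row-insert the values π_1, π_2, … into P one at a time, bumping the leftmost entry strictly greater than the inserted value down to the next row. The recording tableau Q records, in position (i, j), the step at which that cell was added to P.
  Insert 3 (step 1): P = [3];  Q = [1]
  Insert 5 (step 2): P = [3, 5];  Q = [1, 2]
  Insert 6 (step 3): P = [3, 5, 6];  Q = [1, 2, 3]
  Insert 8 (step 4): P = [3, 5, 6, 8];  Q = [1, 2, 3, 4]
  Insert 4 (step 5): P = [3, 4, 6, 8] / [5];  Q = [1, 2, 3, 4] / [5]
  Insert 9 (step 6): P = [3, 4, 6, 8, 9] / [5];  Q = [1, 2, 3, 4, 6] / [5]
  Insert 2 (step 7): P = [2, 4, 6, 8, 9] / [3] / [5];  Q = [1, 2, 3, 4, 6] / [5] / [7]
  Insert 7 (step 8): P = [2, 4, 6, 7, 9] / [3, 8] / [5];  Q = [1, 2, 3, 4, 6] / [5, 8] / [7]
  Insert 1 (step 9): P = [1, 4, 6, 7, 9] / [2, 8] / [3] / [5];  Q = [1, 2, 3, 4, 6] / [5, 8] / [7] / [9]
Final shape: (5, 2, 1, 1).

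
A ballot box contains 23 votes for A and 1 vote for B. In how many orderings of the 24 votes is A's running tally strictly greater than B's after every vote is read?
Strict-lead orderings = 22

Total orderings of the 24 votes with 23 for A: C(24, 23) = 24. By the Bertrand ballot formula (Cycle Lemma / reflection principle), the number of orderings in which A is strictly ahead of B throughout is (p − q)/(p + q) · C(p + q, p) = (23 − 1)/(23 + 1) · 24 = 22.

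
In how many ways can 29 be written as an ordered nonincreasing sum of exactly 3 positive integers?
p(29, 3 parts) = 70

Partitions of n into exactly k parts are in bijection with partitions of n − k into at most k parts (subtract 1 from each part). So p(29, exactly 3) = p(26, parts ≤ 3). Computing via the recurrence p(m, j) = p(m, j−1) + p(m−j, j) gives 70.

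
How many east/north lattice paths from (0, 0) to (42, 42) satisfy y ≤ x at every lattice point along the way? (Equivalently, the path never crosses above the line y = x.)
Number of paths = 39044429911904443959240

By the reflection principle (André's argument), the number of monotone paths to (42, 42) with n ≤ m that never go above y = x is C(84, 42) − C(84, 43) = 1678910486211891090247320 − 1639866056299986646288080 = 39044429911904443959240.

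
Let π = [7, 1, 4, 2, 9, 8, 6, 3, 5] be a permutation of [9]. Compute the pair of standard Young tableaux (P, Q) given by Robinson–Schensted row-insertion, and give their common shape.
P = [1, 2, 3, 5] / [4, 6] / [7, 8] / [9];  Q = [1, 3, 5, 9] / [2, 6] / [4, 7] / [8];  common shape = (4, 2, 2, 1)

Row-insert the values π_1, π_2, … into P one at a time, bumping the leftmost entry strictly greater than the inserted value down to the next row. The recording tableau Q records, in position (i, j), the step at which that cell was added to P.
  Insert 7 (step 1): P = [7];  Q = [1]
  Insert 1 (step 2): P = [1] / [7];  Q = [1] / [2]
  Insert 4 (step 3): P = [1, 4] / [7];  Q = [1, 3] / [2]
  Insert 2 (step 4): P = [1, 2] / [4] / [7];  Q = [1, 3] / [2] / [4]
  Insert 9 (step 5): P = [1, 2, 9] / [4] / [7];  Q = [1, 3, 5] / [2] / [4]
  Insert 8 (step 6): P = [1, 2, 8] / [4, 9] / [7];  Q = [1, 3, 5] / [2, 6] / [4]
  Insert 6 (step 7): P = [1, 2, 6] / [4, 8] / [7, 9];  Q = [1, 3, 5] / [2, 6] / [4, 7]
  Insert 3 (step 8): P = [1, 2, 3] / [4, 6] / [7, 8] / [9];  Q = [1, 3, 5] / [2, 6] / [4, 7] / [8]
  Insert 5 (step 9): P = [1, 2, 3, 5] / [4, 6] / [7, 8] / [9];  Q = [1, 3, 5, 9] / [2, 6] / [4, 7] / [8]
Final shape: (4, 2, 2, 1).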